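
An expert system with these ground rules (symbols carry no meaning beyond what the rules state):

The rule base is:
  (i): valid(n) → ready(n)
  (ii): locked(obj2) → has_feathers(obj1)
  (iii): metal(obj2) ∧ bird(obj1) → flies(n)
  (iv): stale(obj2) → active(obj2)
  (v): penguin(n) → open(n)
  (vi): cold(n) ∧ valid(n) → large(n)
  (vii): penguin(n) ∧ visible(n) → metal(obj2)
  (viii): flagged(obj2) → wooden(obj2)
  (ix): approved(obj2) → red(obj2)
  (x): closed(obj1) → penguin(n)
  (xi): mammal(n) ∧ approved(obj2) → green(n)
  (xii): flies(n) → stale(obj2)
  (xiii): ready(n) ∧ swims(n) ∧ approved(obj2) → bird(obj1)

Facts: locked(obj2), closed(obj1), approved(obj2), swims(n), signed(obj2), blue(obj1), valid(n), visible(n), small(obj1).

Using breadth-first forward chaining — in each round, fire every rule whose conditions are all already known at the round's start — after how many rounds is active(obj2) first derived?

5

[1] (i) [valid(n) → ready(n)]; (ii) [locked(obj2) → has_feathers(obj1)]; (ix) [approved(obj2) → red(obj2)]; (x) [closed(obj1) → penguin(n)]. ⇒ new: ready(n), has_feathers(obj1), red(obj2), penguin(n).
[2] (v) [penguin(n) → open(n)]; (vii) [penguin(n) ∧ visible(n) → metal(obj2)]; (xiii) [ready(n) ∧ swims(n) ∧ approved(obj2) → bird(obj1)]. ⇒ new: open(n), metal(obj2), bird(obj1).
[3] (iii) [metal(obj2) ∧ bird(obj1) → flies(n)]. ⇒ new: flies(n).
[4] (xii) [flies(n) → stale(obj2)]. ⇒ new: stale(obj2).
[5] (iv) [stale(obj2) → active(obj2)]. ⇒ new: active(obj2).
active(obj2) first appears in round 5.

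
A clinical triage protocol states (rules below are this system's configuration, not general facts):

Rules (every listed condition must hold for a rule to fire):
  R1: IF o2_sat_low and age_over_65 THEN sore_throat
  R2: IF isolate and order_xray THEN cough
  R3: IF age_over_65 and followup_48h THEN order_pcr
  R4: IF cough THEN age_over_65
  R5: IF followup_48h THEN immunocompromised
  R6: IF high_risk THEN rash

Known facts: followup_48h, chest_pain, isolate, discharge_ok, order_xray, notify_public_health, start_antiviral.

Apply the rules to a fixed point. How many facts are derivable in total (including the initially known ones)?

Round 1: R2 [IF isolate and order_xray THEN cough]; R5 [IF followup_48h THEN immunocompromised]. Adds cough, immunocompromised.
Round 2: R4 [IF cough THEN age_over_65]. Adds age_over_65.
Round 3: R3 [IF age_over_65 and followup_48h THEN order_pcr]. Adds order_pcr.
Closure: {age_over_65, chest_pain, cough, discharge_ok, followup_48h, immunocompromised, isolate, notify_public_health, order_pcr, order_xray, start_antiviral} — 11 facts.

11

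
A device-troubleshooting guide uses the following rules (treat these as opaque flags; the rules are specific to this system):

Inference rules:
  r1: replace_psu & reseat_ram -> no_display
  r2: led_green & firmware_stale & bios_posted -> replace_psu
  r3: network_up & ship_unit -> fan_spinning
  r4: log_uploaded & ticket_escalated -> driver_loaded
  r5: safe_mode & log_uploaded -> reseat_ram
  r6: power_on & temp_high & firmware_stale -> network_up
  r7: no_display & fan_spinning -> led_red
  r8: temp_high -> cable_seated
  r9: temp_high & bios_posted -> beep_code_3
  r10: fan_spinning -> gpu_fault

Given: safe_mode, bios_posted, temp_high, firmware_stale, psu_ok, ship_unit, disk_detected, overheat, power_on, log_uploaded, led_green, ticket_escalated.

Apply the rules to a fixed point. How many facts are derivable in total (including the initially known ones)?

Round 1: r2 [led_green & firmware_stale & bios_posted -> replace_psu]; r4 [log_uploaded & ticket_escalated -> driver_loaded]; r5 [safe_mode & log_uploaded -> reseat_ram]; r6 [power_on & temp_high & firmware_stale -> network_up]; r8 [temp_high -> cable_seated]; r9 [temp_high & bios_posted -> beep_code_3]. Adds replace_psu, driver_loaded, reseat_ram, network_up, cable_seated, beep_code_3.
Round 2: r1 [replace_psu & reseat_ram -> no_display]; r3 [network_up & ship_unit -> fan_spinning]. Adds no_display, fan_spinning.
Round 3: r7 [no_display & fan_spinning -> led_red]; r10 [fan_spinning -> gpu_fault]. Adds led_red, gpu_fault.
Closure: {beep_code_3, bios_posted, cable_seated, disk_detected, driver_loaded, fan_spinning, firmware_stale, gpu_fault, led_green, led_red, log_uploaded, network_up, no_display, overheat, power_on, psu_ok, replace_psu, reseat_ram, safe_mode, ship_unit, temp_high, ticket_escalated} — 22 facts.

22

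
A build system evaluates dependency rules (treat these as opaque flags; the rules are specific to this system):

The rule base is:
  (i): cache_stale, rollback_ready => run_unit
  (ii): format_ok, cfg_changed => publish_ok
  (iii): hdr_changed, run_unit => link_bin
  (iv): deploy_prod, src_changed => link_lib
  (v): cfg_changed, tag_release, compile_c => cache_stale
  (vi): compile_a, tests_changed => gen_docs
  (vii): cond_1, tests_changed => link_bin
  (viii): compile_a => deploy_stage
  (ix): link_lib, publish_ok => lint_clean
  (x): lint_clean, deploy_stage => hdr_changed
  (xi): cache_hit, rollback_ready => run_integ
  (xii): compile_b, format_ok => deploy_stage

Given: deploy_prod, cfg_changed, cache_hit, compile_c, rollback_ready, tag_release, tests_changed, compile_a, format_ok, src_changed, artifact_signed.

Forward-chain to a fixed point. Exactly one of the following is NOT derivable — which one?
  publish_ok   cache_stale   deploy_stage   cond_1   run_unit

cond_1

Round 1 fires (ii), (iv), (v), (vi), (viii), (xi), giving publish_ok, link_lib, cache_stale, gen_docs, deploy_stage, run_integ.
Round 2 fires (i), (ix), giving run_unit, lint_clean.
Round 3 fires (x), giving hdr_changed.
Round 4 fires (iii), giving link_bin.
Derived: cache_stale (round 1), deploy_stage (round 1), publish_ok (round 1), run_unit (round 2). cond_1 never appears in any round.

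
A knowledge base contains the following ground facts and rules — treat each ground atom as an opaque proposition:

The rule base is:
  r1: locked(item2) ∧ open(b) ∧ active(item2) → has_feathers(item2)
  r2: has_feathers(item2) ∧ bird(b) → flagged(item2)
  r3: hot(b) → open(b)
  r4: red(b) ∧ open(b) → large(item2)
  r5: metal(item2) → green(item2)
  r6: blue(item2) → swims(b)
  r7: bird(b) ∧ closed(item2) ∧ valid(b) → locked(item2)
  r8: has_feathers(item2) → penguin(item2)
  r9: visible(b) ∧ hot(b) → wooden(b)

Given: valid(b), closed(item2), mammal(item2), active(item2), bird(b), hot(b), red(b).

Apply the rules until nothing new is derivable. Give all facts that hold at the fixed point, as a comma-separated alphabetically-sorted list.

[1] r3 [hot(b) → open(b)]; r7 [bird(b) ∧ closed(item2) ∧ valid(b) → locked(item2)]. ⇒ new: open(b), locked(item2).
[2] r1 [locked(item2) ∧ open(b) ∧ active(item2) → has_feathers(item2)]; r4 [red(b) ∧ open(b) → large(item2)]. ⇒ new: has_feathers(item2), large(item2).
[3] r2 [has_feathers(item2) ∧ bird(b) → flagged(item2)]; r8 [has_feathers(item2) → penguin(item2)]. ⇒ new: flagged(item2), penguin(item2).

active(item2), bird(b), closed(item2), flagged(item2), has_feathers(item2), hot(b), large(item2), locked(item2), mammal(item2), open(b), penguin(item2), red(b), valid(b)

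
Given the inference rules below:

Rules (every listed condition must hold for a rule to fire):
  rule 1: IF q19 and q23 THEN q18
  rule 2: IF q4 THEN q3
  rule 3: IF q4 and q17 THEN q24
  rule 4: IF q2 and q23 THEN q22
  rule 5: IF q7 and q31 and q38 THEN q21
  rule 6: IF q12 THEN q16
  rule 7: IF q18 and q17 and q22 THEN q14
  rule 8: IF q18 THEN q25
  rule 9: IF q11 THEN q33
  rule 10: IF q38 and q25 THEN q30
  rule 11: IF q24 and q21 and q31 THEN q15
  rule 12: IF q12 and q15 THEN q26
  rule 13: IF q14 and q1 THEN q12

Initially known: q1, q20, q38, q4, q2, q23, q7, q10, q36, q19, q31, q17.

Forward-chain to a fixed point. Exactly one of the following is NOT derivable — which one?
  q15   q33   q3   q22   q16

Round 1 — rule 1, rule 2, rule 3, rule 4, rule 5, derive q18, q3, q24, q22, q21.
Round 2 — rule 7, rule 8, rule 11, derive q14, q25, q15.
Round 3 — rule 10, rule 13, derive q30, q12.
Round 4 — rule 6, rule 12, derive q16, q26.
Derived: q15 (round 2), q16 (round 4), q22 (round 1), q3 (round 1). q33 never appears in any round.

q33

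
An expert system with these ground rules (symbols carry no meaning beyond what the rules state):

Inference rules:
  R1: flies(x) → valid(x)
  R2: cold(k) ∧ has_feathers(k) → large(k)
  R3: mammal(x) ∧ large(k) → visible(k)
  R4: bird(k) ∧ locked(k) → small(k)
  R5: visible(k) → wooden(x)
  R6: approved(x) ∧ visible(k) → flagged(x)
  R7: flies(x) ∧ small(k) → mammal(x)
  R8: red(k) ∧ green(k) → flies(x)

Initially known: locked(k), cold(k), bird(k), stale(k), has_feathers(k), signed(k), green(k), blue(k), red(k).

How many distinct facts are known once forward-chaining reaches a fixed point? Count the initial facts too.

Round 1: R2 [cold(k) ∧ has_feathers(k) → large(k)]; R4 [bird(k) ∧ locked(k) → small(k)]; R8 [red(k) ∧ green(k) → flies(x)]. Adds large(k), small(k), flies(x).
Round 2: R1 [flies(x) → valid(x)]; R7 [flies(x) ∧ small(k) → mammal(x)]. Adds valid(x), mammal(x).
Round 3: R3 [mammal(x) ∧ large(k) → visible(k)]. Adds visible(k).
Round 4: R5 [visible(k) → wooden(x)]. Adds wooden(x).
Closure: {bird(k), blue(k), cold(k), flies(x), green(k), has_feathers(k), large(k), locked(k), mammal(x), red(k), signed(k), small(k), stale(k), valid(x), visible(k), wooden(x)} — 16 facts.

16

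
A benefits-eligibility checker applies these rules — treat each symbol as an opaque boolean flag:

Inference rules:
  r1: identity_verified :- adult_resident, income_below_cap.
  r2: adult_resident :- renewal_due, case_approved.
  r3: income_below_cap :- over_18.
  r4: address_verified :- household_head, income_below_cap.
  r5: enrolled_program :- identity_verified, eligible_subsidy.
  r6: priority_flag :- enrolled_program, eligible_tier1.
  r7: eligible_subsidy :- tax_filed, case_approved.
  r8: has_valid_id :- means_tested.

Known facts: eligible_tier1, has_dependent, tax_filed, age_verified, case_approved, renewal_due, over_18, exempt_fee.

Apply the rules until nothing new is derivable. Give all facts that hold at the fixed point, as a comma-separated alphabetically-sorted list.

Round 1 — r2, r3, r7, derive adult_resident, income_below_cap, eligible_subsidy.
Round 2 — r1, derive identity_verified.
Round 3 — r5, derive enrolled_program.
Round 4 — r6, derive priority_flag.

adult_resident, age_verified, case_approved, eligible_subsidy, eligible_tier1, enrolled_program, exempt_fee, has_dependent, identity_verified, income_below_cap, over_18, priority_flag, renewal_due, tax_filed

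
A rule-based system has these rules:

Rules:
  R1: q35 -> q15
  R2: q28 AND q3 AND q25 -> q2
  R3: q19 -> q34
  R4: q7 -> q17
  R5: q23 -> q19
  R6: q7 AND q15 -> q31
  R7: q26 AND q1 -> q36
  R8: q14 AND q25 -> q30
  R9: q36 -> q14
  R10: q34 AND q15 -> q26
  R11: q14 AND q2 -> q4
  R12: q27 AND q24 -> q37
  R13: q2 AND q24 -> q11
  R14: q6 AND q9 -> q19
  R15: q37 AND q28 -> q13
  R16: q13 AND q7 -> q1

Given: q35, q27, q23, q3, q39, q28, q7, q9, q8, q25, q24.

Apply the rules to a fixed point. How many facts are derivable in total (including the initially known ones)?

26

Round 1 — R1, R2, R4, R5, R12, derive q15, q2, q17, q19, q37.
Round 2 — R3, R6, R13, R15, derive q34, q31, q11, q13.
Round 3 — R10, R16, derive q26, q1.
Round 4 — R7, derive q36.
Round 5 — R9, derive q14.
Round 6 — R8, R11, derive q30, q4.
Closure: {q1, q11, q13, q14, q15, q17, q19, q2, q23, q24, q25, q26, q27, q28, q3, q30, q31, q34, q35, q36, q37, q39, q4, q7, q8, q9} — 26 facts.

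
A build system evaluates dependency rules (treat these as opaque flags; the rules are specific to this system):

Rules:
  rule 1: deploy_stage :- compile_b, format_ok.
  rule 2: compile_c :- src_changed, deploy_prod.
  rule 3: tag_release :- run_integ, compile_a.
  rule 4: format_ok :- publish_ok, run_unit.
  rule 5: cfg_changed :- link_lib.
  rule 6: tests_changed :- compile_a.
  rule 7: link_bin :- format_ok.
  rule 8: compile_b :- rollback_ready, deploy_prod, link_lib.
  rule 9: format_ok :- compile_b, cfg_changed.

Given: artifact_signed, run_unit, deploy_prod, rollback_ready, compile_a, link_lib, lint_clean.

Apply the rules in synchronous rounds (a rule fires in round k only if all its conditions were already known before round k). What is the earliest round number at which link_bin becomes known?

3

Round 1 — rule 5, rule 6, rule 8, derive cfg_changed, tests_changed, compile_b.
Round 2 — rule 9, derive format_ok.
Round 3 — rule 1, rule 7, derive deploy_stage, link_bin.
link_bin first appears in round 3.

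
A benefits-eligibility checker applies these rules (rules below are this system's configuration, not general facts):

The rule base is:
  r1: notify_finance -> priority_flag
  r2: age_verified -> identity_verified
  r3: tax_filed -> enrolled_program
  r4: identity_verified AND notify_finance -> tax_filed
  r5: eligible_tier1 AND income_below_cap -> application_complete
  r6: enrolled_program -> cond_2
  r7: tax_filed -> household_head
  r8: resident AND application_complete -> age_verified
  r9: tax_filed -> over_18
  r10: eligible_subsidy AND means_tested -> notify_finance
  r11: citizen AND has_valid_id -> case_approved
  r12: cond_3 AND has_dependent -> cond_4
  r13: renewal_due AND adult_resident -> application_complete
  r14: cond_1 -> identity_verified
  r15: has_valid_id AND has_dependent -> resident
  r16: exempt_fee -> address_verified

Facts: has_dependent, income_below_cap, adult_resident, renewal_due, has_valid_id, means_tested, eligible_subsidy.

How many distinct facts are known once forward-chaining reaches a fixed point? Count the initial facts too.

Round 1 — r10, r13, r15, derive notify_finance, application_complete, resident.
Round 2 — r1, r8, derive priority_flag, age_verified.
Round 3 — r2, derive identity_verified.
Round 4 — r4, derive tax_filed.
Round 5 — r3, r7, r9, derive enrolled_program, household_head, over_18.
Round 6 — r6, derive cond_2.
Closure: {adult_resident, age_verified, application_complete, cond_2, eligible_subsidy, enrolled_program, has_dependent, has_valid_id, household_head, identity_verified, income_below_cap, means_tested, notify_finance, over_18, priority_flag, renewal_due, resident, tax_filed} — 18 facts.

18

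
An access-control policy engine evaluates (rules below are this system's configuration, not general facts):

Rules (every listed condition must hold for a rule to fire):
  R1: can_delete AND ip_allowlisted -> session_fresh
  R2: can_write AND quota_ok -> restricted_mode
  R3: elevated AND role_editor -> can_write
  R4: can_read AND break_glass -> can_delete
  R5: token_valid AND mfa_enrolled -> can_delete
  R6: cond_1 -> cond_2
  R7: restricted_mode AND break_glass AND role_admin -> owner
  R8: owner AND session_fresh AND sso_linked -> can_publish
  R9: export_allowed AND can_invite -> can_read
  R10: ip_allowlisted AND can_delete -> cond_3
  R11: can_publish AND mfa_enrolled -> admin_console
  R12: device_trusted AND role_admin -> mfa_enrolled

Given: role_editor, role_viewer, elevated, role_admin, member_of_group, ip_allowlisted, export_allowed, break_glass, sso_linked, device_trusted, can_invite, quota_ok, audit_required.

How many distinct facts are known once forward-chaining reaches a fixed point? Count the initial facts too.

Round 1 — R3, R9, R12, derive can_write, can_read, mfa_enrolled.
Round 2 — R2, R4, derive restricted_mode, can_delete.
Round 3 — R1, R7, R10, derive session_fresh, owner, cond_3.
Round 4 — R8, derive can_publish.
Round 5 — R11, derive admin_console.
Closure: {admin_console, audit_required, break_glass, can_delete, can_invite, can_publish, can_read, can_write, cond_3, device_trusted, elevated, export_allowed, ip_allowlisted, member_of_group, mfa_enrolled, owner, quota_ok, restricted_mode, role_admin, role_editor, role_viewer, session_fresh, sso_linked} — 23 facts.

23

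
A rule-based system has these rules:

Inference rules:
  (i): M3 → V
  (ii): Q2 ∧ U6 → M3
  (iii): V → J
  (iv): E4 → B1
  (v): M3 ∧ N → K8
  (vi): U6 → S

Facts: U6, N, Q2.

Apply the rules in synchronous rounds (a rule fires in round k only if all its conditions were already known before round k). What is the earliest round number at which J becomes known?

Round 1 fires (ii), (vi), giving M3, S.
Round 2 fires (i), (v), giving V, K8.
Round 3 fires (iii), giving J.
J first appears in round 3.

3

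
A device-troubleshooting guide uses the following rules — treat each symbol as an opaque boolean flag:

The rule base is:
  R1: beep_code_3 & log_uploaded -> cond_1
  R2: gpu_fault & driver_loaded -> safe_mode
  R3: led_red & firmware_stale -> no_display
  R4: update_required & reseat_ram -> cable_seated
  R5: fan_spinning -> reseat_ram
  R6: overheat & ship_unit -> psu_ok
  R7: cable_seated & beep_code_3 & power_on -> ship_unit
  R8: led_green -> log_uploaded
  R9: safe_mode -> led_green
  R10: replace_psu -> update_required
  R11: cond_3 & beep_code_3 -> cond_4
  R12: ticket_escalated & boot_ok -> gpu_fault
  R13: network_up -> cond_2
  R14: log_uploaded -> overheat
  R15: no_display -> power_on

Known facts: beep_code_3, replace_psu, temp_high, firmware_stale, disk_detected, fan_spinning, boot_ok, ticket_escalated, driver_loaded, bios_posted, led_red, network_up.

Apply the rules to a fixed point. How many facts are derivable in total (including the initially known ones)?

Round 1: R3 [led_red & firmware_stale -> no_display]; R5 [fan_spinning -> reseat_ram]; R10 [replace_psu -> update_required]; R12 [ticket_escalated & boot_ok -> gpu_fault]; R13 [network_up -> cond_2]. New: no_display, reseat_ram, update_required, gpu_fault, cond_2.
Round 2: R2 [gpu_fault & driver_loaded -> safe_mode]; R4 [update_required & reseat_ram -> cable_seated]; R15 [no_display -> power_on]. New: safe_mode, cable_seated, power_on.
Round 3: R7 [cable_seated & beep_code_3 & power_on -> ship_unit]; R9 [safe_mode -> led_green]. New: ship_unit, led_green.
Round 4: R8 [led_green -> log_uploaded]. New: log_uploaded.
Round 5: R1 [beep_code_3 & log_uploaded -> cond_1]; R14 [log_uploaded -> overheat]. New: cond_1, overheat.
Round 6: R6 [overheat & ship_unit -> psu_ok]. New: psu_ok.
Closure: {beep_code_3, bios_posted, boot_ok, cable_seated, cond_1, cond_2, disk_detected, driver_loaded, fan_spinning, firmware_stale, gpu_fault, led_green, led_red, log_uploaded, network_up, no_display, overheat, power_on, psu_ok, replace_psu, reseat_ram, safe_mode, ship_unit, temp_high, ticket_escalated, update_required} — 26 facts.

26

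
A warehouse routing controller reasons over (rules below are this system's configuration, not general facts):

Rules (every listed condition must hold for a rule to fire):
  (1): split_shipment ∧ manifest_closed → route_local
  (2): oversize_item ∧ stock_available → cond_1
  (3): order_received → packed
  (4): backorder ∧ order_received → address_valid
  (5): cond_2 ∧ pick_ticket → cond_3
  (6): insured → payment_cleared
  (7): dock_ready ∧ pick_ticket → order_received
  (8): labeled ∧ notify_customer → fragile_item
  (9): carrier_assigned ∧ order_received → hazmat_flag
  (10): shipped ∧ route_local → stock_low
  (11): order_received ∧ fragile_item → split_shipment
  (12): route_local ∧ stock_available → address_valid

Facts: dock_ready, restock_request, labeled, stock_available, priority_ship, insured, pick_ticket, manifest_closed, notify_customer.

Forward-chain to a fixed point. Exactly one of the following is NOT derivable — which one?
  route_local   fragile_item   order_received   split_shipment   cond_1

cond_1

Round 1: (6) [insured → payment_cleared]; (7) [dock_ready ∧ pick_ticket → order_received]; (8) [labeled ∧ notify_customer → fragile_item]. New: payment_cleared, order_received, fragile_item.
Round 2: (3) [order_received → packed]; (11) [order_received ∧ fragile_item → split_shipment]. New: packed, split_shipment.
Round 3: (1) [split_shipment ∧ manifest_closed → route_local]. New: route_local.
Round 4: (12) [route_local ∧ stock_available → address_valid]. New: address_valid.
Derived: route_local (round 3), order_received (round 1), split_shipment (round 2), fragile_item (round 1). cond_1 never appears in any round.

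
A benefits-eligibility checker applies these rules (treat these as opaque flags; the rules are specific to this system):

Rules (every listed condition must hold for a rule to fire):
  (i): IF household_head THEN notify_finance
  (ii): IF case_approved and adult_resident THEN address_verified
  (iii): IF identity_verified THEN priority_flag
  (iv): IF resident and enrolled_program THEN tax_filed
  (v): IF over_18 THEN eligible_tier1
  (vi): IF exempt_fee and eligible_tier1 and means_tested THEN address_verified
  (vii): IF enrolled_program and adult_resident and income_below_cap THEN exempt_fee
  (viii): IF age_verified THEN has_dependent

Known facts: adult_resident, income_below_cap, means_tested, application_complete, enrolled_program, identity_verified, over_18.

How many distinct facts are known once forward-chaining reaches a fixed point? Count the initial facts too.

11

Round 1 fires (iii), (v), (vii), giving priority_flag, eligible_tier1, exempt_fee.
Round 2 fires (vi), giving address_verified.
Closure: {address_verified, adult_resident, application_complete, eligible_tier1, enrolled_program, exempt_fee, identity_verified, income_below_cap, means_tested, over_18, priority_flag} — 11 facts.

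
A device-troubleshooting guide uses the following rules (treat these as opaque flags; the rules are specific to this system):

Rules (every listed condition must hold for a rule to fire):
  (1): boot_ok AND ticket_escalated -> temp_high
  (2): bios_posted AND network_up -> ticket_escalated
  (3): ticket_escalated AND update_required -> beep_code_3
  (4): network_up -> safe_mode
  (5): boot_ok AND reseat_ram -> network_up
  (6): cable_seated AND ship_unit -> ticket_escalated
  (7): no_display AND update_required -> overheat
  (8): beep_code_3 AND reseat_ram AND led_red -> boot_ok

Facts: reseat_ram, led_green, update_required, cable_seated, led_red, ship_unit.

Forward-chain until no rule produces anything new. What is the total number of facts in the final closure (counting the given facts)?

[1] (6) [cable_seated AND ship_unit -> ticket_escalated]. ⇒ new: ticket_escalated.
[2] (3) [ticket_escalated AND update_required -> beep_code_3]. ⇒ new: beep_code_3.
[3] (8) [beep_code_3 AND reseat_ram AND led_red -> boot_ok]. ⇒ new: boot_ok.
[4] (1) [boot_ok AND ticket_escalated -> temp_high]; (5) [boot_ok AND reseat_ram -> network_up]. ⇒ new: temp_high, network_up.
[5] (4) [network_up -> safe_mode]. ⇒ new: safe_mode.
Closure: {beep_code_3, boot_ok, cable_seated, led_green, led_red, network_up, reseat_ram, safe_mode, ship_unit, temp_high, ticket_escalated, update_required} — 12 facts.

12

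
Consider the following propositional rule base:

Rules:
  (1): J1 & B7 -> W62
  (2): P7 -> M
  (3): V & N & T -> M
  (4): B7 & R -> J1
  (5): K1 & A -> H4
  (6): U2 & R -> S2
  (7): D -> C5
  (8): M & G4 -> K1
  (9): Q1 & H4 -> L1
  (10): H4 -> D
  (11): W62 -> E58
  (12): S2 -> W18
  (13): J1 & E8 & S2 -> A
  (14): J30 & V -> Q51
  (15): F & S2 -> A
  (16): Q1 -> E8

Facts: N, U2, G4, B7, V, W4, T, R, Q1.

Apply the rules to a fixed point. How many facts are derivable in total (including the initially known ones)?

Round 1 — (3), (4), (6), (16), derive M, J1, S2, E8.
Round 2 — (1), (8), (12), (13), derive W62, K1, W18, A.
Round 3 — (5), (11), derive H4, E58.
Round 4 — (9), (10), derive L1, D.
Round 5 — (7), derive C5.
Closure: {A, B7, C5, D, E58, E8, G4, H4, J1, K1, L1, M, N, Q1, R, S2, T, U2, V, W18, W4, W62} — 22 facts.

22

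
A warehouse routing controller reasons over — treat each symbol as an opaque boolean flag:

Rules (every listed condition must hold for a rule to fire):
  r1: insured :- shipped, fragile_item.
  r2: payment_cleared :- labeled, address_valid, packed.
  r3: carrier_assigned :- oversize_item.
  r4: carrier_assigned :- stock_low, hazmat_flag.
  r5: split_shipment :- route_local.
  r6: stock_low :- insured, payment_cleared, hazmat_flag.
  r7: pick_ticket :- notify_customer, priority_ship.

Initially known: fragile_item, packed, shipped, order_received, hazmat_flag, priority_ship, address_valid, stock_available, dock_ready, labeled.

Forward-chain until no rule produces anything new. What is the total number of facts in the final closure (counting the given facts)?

14

Round 1 — r1, r2, derive insured, payment_cleared.
Round 2 — r6, derive stock_low.
Round 3 — r4, derive carrier_assigned.
Closure: {address_valid, carrier_assigned, dock_ready, fragile_item, hazmat_flag, insured, labeled, order_received, packed, payment_cleared, priority_ship, shipped, stock_available, stock_low} — 14 facts.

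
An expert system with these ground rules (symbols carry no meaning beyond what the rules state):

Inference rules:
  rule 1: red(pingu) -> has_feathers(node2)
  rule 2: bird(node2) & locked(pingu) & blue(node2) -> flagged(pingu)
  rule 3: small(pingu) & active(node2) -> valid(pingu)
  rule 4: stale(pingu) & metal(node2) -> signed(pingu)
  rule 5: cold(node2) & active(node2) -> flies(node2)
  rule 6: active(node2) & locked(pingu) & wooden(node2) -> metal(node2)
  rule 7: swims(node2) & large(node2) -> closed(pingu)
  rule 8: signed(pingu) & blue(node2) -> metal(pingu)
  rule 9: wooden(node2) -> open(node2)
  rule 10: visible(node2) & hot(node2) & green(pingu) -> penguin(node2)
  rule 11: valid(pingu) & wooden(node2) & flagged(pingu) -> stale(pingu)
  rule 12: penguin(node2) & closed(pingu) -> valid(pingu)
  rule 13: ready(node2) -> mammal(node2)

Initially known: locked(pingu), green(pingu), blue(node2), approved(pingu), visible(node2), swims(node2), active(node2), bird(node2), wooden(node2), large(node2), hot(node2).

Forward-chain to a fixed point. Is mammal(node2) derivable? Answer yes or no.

no

Round 1 — rule 2, rule 6, rule 7, rule 9, rule 10, derive flagged(pingu), metal(node2), closed(pingu), open(node2), penguin(node2).
Round 2 — rule 12, derive valid(pingu).
Round 3 — rule 11, derive stale(pingu).
Round 4 — rule 4, derive signed(pingu).
Round 5 — rule 8, derive metal(pingu).
Fixed point reached. mammal(node2) is concluded only by rule 13; rule 13 needs ready(node2) (never derived).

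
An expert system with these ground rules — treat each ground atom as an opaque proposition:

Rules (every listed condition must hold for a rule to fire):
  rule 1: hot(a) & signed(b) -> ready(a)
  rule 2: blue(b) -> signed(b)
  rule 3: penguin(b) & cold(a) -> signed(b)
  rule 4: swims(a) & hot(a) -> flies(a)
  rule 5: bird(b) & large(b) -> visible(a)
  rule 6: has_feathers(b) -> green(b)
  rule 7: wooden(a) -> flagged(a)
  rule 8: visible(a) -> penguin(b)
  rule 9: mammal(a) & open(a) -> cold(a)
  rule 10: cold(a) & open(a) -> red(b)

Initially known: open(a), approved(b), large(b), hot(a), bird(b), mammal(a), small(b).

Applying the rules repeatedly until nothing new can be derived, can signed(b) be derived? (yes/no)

Round 1 fires rule 5, rule 9, giving visible(a), cold(a).
Round 2 fires rule 8, rule 10, giving penguin(b), red(b).
Round 3 fires rule 3, giving signed(b).
Round 4 fires rule 1, giving ready(a).
signed(b) appears in round 3, so it is derivable.

yes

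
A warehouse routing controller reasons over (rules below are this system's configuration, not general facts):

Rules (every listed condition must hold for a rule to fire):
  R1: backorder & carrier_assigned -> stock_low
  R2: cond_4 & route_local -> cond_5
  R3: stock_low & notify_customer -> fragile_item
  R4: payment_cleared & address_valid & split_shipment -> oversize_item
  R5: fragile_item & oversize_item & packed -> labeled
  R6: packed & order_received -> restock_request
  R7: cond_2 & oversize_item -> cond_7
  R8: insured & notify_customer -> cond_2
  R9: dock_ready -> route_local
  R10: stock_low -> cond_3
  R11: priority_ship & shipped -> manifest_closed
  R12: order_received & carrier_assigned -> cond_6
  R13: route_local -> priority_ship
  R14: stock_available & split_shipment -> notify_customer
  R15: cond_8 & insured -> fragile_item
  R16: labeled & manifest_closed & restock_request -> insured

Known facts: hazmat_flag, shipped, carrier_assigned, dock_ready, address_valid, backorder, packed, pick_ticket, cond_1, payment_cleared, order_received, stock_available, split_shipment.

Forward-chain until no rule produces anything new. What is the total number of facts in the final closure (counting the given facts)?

27

Round 1: R1 [backorder & carrier_assigned -> stock_low]; R4 [payment_cleared & address_valid & split_shipment -> oversize_item]; R6 [packed & order_received -> restock_request]; R9 [dock_ready -> route_local]; R12 [order_received & carrier_assigned -> cond_6]; R14 [stock_available & split_shipment -> notify_customer]. New: stock_low, oversize_item, restock_request, route_local, cond_6, notify_customer.
Round 2: R3 [stock_low & notify_customer -> fragile_item]; R10 [stock_low -> cond_3]; R13 [route_local -> priority_ship]. New: fragile_item, cond_3, priority_ship.
Round 3: R5 [fragile_item & oversize_item & packed -> labeled]; R11 [priority_ship & shipped -> manifest_closed]. New: labeled, manifest_closed.
Round 4: R16 [labeled & manifest_closed & restock_request -> insured]. New: insured.
Round 5: R8 [insured & notify_customer -> cond_2]. New: cond_2.
Round 6: R7 [cond_2 & oversize_item -> cond_7]. New: cond_7.
Closure: {address_valid, backorder, carrier_assigned, cond_1, cond_2, cond_3, cond_6, cond_7, dock_ready, fragile_item, hazmat_flag, insured, labeled, manifest_closed, notify_customer, order_received, oversize_item, packed, payment_cleared, pick_ticket, priority_ship, restock_request, route_local, shipped, split_shipment, stock_available, stock_low} — 27 facts.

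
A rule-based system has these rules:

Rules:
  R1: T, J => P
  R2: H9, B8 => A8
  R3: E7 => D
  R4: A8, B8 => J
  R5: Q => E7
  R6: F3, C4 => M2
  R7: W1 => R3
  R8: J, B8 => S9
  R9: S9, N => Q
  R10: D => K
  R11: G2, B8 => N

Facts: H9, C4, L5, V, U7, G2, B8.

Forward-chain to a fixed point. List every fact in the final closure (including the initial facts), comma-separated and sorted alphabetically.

Round 1 — R2, R11, derive A8, N.
Round 2 — R4, derive J.
Round 3 — R8, derive S9.
Round 4 — R9, derive Q.
Round 5 — R5, derive E7.
Round 6 — R3, derive D.
Round 7 — R10, derive K.

A8, B8, C4, D, E7, G2, H9, J, K, L5, N, Q, S9, U7, V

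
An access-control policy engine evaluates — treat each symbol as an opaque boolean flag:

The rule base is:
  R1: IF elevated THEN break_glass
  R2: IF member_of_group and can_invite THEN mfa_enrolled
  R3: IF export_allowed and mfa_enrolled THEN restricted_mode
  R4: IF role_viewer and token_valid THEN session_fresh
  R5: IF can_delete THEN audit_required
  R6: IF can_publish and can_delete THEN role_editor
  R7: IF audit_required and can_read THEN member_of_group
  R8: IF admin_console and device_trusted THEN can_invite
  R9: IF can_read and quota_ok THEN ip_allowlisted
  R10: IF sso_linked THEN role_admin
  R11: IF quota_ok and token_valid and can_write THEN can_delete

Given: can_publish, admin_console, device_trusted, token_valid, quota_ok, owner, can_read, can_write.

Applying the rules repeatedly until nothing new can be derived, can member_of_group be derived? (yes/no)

[1] R8 [IF admin_console and device_trusted THEN can_invite]; R9 [IF can_read and quota_ok THEN ip_allowlisted]; R11 [IF quota_ok and token_valid and can_write THEN can_delete]. ⇒ new: can_invite, ip_allowlisted, can_delete.
[2] R5 [IF can_delete THEN audit_required]; R6 [IF can_publish and can_delete THEN role_editor]. ⇒ new: audit_required, role_editor.
[3] R7 [IF audit_required and can_read THEN member_of_group]. ⇒ new: member_of_group.
[4] R2 [IF member_of_group and can_invite THEN mfa_enrolled]. ⇒ new: mfa_enrolled.
member_of_group appears in round 3, so it is derivable.

yes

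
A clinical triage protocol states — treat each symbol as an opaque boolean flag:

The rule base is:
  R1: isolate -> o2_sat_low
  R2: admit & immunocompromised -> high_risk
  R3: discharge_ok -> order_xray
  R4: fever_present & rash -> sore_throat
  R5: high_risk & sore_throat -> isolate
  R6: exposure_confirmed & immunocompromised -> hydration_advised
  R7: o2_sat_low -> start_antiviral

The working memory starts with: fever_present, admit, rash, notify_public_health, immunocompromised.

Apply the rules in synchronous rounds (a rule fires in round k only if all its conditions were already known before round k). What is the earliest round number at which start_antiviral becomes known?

Round 1 — R2, R4, derive high_risk, sore_throat.
Round 2 — R5, derive isolate.
Round 3 — R1, derive o2_sat_low.
Round 4 — R7, derive start_antiviral.
start_antiviral first appears in round 4.

4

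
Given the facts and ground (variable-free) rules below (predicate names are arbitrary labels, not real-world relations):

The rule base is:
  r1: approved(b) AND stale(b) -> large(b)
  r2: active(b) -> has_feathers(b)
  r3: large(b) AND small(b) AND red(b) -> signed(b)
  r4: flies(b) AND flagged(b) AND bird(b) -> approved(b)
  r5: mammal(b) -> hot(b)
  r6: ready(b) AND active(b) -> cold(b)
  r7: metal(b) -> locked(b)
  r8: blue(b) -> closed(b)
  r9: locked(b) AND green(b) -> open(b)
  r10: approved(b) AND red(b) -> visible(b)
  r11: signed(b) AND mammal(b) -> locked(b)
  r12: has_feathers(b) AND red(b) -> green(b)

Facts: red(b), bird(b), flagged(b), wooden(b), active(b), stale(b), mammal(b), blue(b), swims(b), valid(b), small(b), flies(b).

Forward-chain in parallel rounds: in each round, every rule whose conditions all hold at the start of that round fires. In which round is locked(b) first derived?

4

[1] r2 [active(b) -> has_feathers(b)]; r4 [flies(b) AND flagged(b) AND bird(b) -> approved(b)]; r5 [mammal(b) -> hot(b)]; r8 [blue(b) -> closed(b)]. ⇒ new: has_feathers(b), approved(b), hot(b), closed(b).
[2] r1 [approved(b) AND stale(b) -> large(b)]; r10 [approved(b) AND red(b) -> visible(b)]; r12 [has_feathers(b) AND red(b) -> green(b)]. ⇒ new: large(b), visible(b), green(b).
[3] r3 [large(b) AND small(b) AND red(b) -> signed(b)]. ⇒ new: signed(b).
[4] r11 [signed(b) AND mammal(b) -> locked(b)]. ⇒ new: locked(b).
locked(b) first appears in round 4.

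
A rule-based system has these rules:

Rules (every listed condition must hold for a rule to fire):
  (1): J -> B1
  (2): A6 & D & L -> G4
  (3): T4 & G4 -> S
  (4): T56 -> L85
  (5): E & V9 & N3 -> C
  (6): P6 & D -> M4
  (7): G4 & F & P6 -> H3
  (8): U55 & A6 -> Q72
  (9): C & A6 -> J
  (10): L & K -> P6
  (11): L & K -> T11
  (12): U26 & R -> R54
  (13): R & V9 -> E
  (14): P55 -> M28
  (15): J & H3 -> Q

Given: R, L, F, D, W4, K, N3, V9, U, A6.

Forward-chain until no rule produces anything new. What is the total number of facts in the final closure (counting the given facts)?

[1] (2) [A6 & D & L -> G4]; (10) [L & K -> P6]; (11) [L & K -> T11]; (13) [R & V9 -> E]. ⇒ new: G4, P6, T11, E.
[2] (5) [E & V9 & N3 -> C]; (6) [P6 & D -> M4]; (7) [G4 & F & P6 -> H3]. ⇒ new: C, M4, H3.
[3] (9) [C & A6 -> J]. ⇒ new: J.
[4] (1) [J -> B1]; (15) [J & H3 -> Q]. ⇒ new: B1, Q.
Closure: {A6, B1, C, D, E, F, G4, H3, J, K, L, M4, N3, P6, Q, R, T11, U, V9, W4} — 20 facts.

20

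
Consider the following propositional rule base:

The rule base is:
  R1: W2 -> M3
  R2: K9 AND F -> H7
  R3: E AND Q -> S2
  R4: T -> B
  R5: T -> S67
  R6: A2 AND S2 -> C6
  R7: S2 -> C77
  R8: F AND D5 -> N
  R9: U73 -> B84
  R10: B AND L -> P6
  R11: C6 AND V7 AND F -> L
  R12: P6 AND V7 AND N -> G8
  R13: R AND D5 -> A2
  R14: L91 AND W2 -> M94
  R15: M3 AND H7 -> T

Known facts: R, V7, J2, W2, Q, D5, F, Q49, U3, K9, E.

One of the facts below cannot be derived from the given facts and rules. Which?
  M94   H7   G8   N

M94

[1] R1 [W2 -> M3]; R2 [K9 AND F -> H7]; R3 [E AND Q -> S2]; R8 [F AND D5 -> N]; R13 [R AND D5 -> A2]. ⇒ new: M3, H7, S2, N, A2.
[2] R6 [A2 AND S2 -> C6]; R7 [S2 -> C77]; R15 [M3 AND H7 -> T]. ⇒ new: C6, C77, T.
[3] R4 [T -> B]; R5 [T -> S67]; R11 [C6 AND V7 AND F -> L]. ⇒ new: B, S67, L.
[4] R10 [B AND L -> P6]. ⇒ new: P6.
[5] R12 [P6 AND V7 AND N -> G8]. ⇒ new: G8.
Derived: G8 (round 5), H7 (round 1), N (round 1). M94 never appears in any round.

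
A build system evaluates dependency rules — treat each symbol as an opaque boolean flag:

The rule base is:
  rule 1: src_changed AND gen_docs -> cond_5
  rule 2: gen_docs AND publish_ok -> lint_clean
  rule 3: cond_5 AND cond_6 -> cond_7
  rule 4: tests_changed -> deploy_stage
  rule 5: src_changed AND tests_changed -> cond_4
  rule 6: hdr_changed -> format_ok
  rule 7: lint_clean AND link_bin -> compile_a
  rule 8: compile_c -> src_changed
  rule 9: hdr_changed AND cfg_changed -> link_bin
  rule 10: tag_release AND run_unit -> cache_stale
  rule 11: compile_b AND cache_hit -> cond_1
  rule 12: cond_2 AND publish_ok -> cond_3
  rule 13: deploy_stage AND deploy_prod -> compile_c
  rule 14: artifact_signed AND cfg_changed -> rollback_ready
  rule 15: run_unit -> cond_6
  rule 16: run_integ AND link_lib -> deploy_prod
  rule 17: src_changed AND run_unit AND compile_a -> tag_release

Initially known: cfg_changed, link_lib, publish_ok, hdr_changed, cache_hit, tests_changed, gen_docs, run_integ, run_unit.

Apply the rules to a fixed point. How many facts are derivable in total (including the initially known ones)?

23

Round 1: rule 2 [gen_docs AND publish_ok -> lint_clean]; rule 4 [tests_changed -> deploy_stage]; rule 6 [hdr_changed -> format_ok]; rule 9 [hdr_changed AND cfg_changed -> link_bin]; rule 15 [run_unit -> cond_6]; rule 16 [run_integ AND link_lib -> deploy_prod]. Adds lint_clean, deploy_stage, format_ok, link_bin, cond_6, deploy_prod.
Round 2: rule 7 [lint_clean AND link_bin -> compile_a]; rule 13 [deploy_stage AND deploy_prod -> compile_c]. Adds compile_a, compile_c.
Round 3: rule 8 [compile_c -> src_changed]. Adds src_changed.
Round 4: rule 1 [src_changed AND gen_docs -> cond_5]; rule 5 [src_changed AND tests_changed -> cond_4]; rule 17 [src_changed AND run_unit AND compile_a -> tag_release]. Adds cond_5, cond_4, tag_release.
Round 5: rule 3 [cond_5 AND cond_6 -> cond_7]; rule 10 [tag_release AND run_unit -> cache_stale]. Adds cond_7, cache_stale.
Closure: {cache_hit, cache_stale, cfg_changed, compile_a, compile_c, cond_4, cond_5, cond_6, cond_7, deploy_prod, deploy_stage, format_ok, gen_docs, hdr_changed, link_bin, link_lib, lint_clean, publish_ok, run_integ, run_unit, src_changed, tag_release, tests_changed} — 23 facts.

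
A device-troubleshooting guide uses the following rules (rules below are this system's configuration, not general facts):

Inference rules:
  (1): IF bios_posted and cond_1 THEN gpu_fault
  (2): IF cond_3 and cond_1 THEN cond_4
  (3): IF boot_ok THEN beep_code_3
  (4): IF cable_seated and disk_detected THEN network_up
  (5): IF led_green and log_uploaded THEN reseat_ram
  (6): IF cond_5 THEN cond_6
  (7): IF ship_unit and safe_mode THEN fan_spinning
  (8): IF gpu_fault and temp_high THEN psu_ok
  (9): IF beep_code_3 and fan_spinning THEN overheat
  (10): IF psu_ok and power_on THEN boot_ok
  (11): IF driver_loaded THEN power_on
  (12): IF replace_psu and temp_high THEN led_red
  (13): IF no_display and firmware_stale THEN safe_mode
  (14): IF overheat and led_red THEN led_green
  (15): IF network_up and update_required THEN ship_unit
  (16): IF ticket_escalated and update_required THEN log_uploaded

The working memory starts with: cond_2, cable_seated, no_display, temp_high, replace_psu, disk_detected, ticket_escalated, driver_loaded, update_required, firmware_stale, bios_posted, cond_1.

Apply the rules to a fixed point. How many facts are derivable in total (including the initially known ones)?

26

Round 1: (1) [IF bios_posted and cond_1 THEN gpu_fault]; (4) [IF cable_seated and disk_detected THEN network_up]; (11) [IF driver_loaded THEN power_on]; (12) [IF replace_psu and temp_high THEN led_red]; (13) [IF no_display and firmware_stale THEN safe_mode]; (16) [IF ticket_escalated and update_required THEN log_uploaded]. Adds gpu_fault, network_up, power_on, led_red, safe_mode, log_uploaded.
Round 2: (8) [IF gpu_fault and temp_high THEN psu_ok]; (15) [IF network_up and update_required THEN ship_unit]. Adds psu_ok, ship_unit.
Round 3: (7) [IF ship_unit and safe_mode THEN fan_spinning]; (10) [IF psu_ok and power_on THEN boot_ok]. Adds fan_spinning, boot_ok.
Round 4: (3) [IF boot_ok THEN beep_code_3]. Adds beep_code_3.
Round 5: (9) [IF beep_code_3 and fan_spinning THEN overheat]. Adds overheat.
Round 6: (14) [IF overheat and led_red THEN led_green]. Adds led_green.
Round 7: (5) [IF led_green and log_uploaded THEN reseat_ram]. Adds reseat_ram.
Closure: {beep_code_3, bios_posted, boot_ok, cable_seated, cond_1, cond_2, disk_detected, driver_loaded, fan_spinning, firmware_stale, gpu_fault, led_green, led_red, log_uploaded, network_up, no_display, overheat, power_on, psu_ok, replace_psu, reseat_ram, safe_mode, ship_unit, temp_high, ticket_escalated, update_required} — 26 facts.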